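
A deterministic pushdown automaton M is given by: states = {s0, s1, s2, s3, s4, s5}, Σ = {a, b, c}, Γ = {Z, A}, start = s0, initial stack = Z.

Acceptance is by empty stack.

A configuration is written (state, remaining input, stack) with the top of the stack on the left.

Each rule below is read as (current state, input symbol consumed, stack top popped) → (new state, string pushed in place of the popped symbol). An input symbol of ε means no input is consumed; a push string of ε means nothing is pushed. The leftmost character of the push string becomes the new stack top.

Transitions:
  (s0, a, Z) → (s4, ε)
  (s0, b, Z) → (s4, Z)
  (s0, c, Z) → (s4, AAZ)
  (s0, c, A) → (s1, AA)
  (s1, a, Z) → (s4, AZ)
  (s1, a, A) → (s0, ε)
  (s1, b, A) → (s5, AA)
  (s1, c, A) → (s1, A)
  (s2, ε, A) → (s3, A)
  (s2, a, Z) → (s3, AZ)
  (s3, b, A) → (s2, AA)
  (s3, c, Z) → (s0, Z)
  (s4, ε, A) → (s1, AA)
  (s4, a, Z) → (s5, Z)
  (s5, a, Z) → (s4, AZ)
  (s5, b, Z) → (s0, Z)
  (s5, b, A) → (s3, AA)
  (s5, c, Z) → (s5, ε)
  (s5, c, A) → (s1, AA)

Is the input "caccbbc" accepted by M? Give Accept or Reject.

Reject

(s0, caccbbc, Z)
  read c, top Z: go to s4, push AAZ → (s4, accbbc, AAZ)
  ε-move, top A: go to s1, push AA → (s1, accbbc, AAAZ)
  read a, top A: go to s0, push ε → (s0, ccbbc, AAZ)
  read c, top A: go to s1, push AA → (s1, cbbc, AAAZ)
  read c, top A: go to s1, push A → (s1, bbc, AAAZ)
  read b, top A: go to s5, push AA → (s5, bc, AAAAZ)
  read b, top A: go to s3, push AA → (s3, c, AAAAAZ)
No transition applies at (s3, c, AAAAAZ); input not fully consumed.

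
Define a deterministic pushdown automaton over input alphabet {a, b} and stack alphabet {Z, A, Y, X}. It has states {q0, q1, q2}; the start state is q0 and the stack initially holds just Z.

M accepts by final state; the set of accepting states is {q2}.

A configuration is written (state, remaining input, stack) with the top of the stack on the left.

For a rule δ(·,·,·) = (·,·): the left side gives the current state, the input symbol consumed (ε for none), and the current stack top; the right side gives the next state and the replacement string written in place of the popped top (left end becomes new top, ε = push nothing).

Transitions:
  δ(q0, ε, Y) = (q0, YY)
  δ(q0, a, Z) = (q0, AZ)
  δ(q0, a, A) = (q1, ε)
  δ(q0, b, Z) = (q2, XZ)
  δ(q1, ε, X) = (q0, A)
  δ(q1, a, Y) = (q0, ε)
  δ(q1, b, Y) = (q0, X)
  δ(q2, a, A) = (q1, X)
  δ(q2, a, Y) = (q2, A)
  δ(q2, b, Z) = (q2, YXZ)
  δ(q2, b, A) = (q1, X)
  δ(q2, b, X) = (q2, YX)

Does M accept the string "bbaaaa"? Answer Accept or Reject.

Reject

(q0, bbaaaa, Z)
  read b, top Z: go to q2, push XZ → (q2, baaaa, XZ)
  read b, top X: go to q2, push YX → (q2, aaaa, YXZ)
  read a, top Y: go to q2, push A → (q2, aaa, AXZ)
  read a, top A: go to q1, push X → (q1, aa, XXZ)
  ε-move, top X: go to q0, push A → (q0, aa, AXZ)
  read a, top A: go to q1, push ε → (q1, a, XZ)
  ε-move, top X: go to q0, push A → (q0, a, AZ)
  read a, top A: go to q1, push ε → (q1, ε, Z)
All input consumed; state q1 ∉ F and no further ε-move applies.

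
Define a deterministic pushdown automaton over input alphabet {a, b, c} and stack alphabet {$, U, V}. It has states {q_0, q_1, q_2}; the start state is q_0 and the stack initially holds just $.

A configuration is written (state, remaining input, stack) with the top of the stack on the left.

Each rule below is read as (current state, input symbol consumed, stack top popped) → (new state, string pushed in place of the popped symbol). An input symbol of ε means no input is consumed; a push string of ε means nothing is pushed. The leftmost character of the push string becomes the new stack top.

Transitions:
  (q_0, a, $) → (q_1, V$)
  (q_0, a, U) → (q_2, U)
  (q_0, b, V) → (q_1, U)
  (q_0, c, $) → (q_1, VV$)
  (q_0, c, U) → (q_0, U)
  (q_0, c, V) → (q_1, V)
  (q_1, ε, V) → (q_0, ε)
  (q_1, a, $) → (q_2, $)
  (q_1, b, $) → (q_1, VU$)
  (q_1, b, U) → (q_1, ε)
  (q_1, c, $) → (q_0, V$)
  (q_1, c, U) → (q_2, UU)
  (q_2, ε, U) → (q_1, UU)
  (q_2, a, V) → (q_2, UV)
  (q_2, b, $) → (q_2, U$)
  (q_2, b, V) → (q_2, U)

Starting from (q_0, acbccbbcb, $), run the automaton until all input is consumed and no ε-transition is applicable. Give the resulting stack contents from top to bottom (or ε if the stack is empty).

(q_0, acbccbbcb, $)
  read a, top $: go to q_1, push V$ → (q_1, cbccbbcb, V$)
  ε-move, top V: go to q_0, push ε → (q_0, cbccbbcb, $)
  read c, top $: go to q_1, push VV$ → (q_1, bccbbcb, VV$)
  ε-move, top V: go to q_0, push ε → (q_0, bccbbcb, V$)
  read b, top V: go to q_1, push U → (q_1, ccbbcb, U$)
  read c, top U: go to q_2, push UU → (q_2, cbbcb, UU$)
  ε-move, top U: go to q_1, push UU → (q_1, cbbcb, UUU$)
  read c, top U: go to q_2, push UU → (q_2, bbcb, UUUU$)
  ε-move, top U: go to q_1, push UU → (q_1, bbcb, UUUUU$)
  read b, top U: go to q_1, push ε → (q_1, bcb, UUUU$)
  read b, top U: go to q_1, push ε → (q_1, cb, UUU$)
  read c, top U: go to q_2, push UU → (q_2, b, UUUU$)
  ε-move, top U: go to q_1, push UU → (q_1, b, UUUUU$)
  read b, top U: go to q_1, push ε → (q_1, ε, UUUU$)
All input consumed in state q_1 with stack UUUU$.

UUUU$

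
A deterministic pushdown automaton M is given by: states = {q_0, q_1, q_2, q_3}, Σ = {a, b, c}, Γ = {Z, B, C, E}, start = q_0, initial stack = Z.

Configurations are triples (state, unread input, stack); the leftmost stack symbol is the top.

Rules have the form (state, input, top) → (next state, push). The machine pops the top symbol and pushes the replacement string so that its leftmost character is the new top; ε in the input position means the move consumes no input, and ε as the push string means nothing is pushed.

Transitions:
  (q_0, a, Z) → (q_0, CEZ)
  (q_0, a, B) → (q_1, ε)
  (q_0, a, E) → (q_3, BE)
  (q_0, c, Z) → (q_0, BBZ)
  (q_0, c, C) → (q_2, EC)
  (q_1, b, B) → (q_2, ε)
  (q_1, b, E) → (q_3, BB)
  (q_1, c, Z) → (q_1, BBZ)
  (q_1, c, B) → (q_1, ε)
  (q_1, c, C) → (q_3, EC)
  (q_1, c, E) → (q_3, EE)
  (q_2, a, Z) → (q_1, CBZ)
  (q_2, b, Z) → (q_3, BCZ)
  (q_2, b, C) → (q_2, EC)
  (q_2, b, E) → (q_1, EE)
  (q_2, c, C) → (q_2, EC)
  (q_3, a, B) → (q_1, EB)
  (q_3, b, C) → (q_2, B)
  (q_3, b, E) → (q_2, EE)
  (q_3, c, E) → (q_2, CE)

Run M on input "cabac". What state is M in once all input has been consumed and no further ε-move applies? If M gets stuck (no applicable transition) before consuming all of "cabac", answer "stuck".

q_3

(q_0, cabac, Z) ⊢ (q_0, abac, BBZ) ⊢ (q_1, bac, BZ) ⊢ (q_2, ac, Z) ⊢ (q_1, c, CBZ) ⊢ (q_3, ε, ECBZ)
All input consumed; M is in state q_3.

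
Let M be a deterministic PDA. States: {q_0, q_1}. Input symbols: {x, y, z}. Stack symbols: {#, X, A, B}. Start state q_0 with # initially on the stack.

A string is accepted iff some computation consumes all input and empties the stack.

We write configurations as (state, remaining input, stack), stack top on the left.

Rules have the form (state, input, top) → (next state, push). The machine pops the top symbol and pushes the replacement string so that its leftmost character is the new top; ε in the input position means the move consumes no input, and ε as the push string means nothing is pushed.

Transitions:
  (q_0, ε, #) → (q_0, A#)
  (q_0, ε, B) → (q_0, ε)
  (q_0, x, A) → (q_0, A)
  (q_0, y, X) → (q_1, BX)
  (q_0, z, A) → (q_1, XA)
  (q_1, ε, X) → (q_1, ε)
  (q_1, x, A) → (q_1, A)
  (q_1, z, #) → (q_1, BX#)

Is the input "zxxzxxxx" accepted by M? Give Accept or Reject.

(q_0, zxxzxxxx, #) ⊢ (q_0, zxxzxxxx, A#) ⊢ (q_1, xxzxxxx, XA#) ⊢ (q_1, xxzxxxx, A#) ⊢ (q_1, xzxxxx, A#) ⊢ (q_1, zxxxx, A#)
No transition applies at (q_1, zxxxx, A#); input not fully consumed.

Reject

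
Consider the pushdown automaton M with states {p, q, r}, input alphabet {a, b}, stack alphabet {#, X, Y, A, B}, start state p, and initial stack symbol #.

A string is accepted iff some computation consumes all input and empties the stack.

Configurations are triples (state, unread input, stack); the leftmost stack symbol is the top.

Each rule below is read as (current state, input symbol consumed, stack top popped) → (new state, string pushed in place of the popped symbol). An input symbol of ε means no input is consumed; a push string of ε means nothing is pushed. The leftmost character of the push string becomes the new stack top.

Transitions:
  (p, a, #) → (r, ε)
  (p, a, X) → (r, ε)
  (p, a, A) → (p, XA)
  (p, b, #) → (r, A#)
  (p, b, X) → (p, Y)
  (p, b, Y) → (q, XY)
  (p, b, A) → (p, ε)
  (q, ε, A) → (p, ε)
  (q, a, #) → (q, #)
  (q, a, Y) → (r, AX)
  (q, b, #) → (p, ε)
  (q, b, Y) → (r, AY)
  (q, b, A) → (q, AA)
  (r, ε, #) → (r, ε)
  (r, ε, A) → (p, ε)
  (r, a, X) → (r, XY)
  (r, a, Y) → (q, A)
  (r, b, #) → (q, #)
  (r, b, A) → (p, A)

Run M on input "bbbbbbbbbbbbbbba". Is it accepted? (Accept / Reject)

One accepting computation: (p, bbbbbbbbbbbbbbba, #) ⊢ (r, bbbbbbbbbbbbbba, A#) ⊢ (p, bbbbbbbbbbbbba, A#) ⊢ (p, bbbbbbbbbbbba, #) ⊢ (r, bbbbbbbbbbba, A#) ⊢ (p, bbbbbbbbbba, A#) ⊢ (p, bbbbbbbbba, #) ⊢ (r, bbbbbbbba, A#) ⊢ (p, bbbbbbba, A#) ⊢ (p, bbbbbba, #) ⊢ (r, bbbbba, A#) ⊢ (p, bbbba, A#) ⊢ (p, bbba, #) ⊢ (r, bba, A#) ⊢ (p, ba, A#) ⊢ (p, a, #) ⊢ (r, ε, ε)
All input consumed and the stack is empty.

Accept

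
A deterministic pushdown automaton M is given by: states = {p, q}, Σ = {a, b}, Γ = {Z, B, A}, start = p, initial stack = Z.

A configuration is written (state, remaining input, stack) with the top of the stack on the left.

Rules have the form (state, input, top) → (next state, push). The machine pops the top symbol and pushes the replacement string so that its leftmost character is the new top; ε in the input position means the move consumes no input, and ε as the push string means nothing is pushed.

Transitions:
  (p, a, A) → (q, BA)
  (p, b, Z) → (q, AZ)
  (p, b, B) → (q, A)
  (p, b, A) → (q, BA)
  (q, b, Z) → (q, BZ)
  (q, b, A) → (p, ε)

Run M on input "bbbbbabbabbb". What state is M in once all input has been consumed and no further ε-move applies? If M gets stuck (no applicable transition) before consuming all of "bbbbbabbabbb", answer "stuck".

(p, bbbbbabbabbb, Z)
  read b, top Z: go to q, push AZ → (q, bbbbabbabbb, AZ)
  read b, top A: go to p, push ε → (p, bbbabbabbb, Z)
  read b, top Z: go to q, push AZ → (q, bbabbabbb, AZ)
  read b, top A: go to p, push ε → (p, babbabbb, Z)
  read b, top Z: go to q, push AZ → (q, abbabbb, AZ)
No transition for (q, a, top A); M blocks with input abbabbb remaining.

stuck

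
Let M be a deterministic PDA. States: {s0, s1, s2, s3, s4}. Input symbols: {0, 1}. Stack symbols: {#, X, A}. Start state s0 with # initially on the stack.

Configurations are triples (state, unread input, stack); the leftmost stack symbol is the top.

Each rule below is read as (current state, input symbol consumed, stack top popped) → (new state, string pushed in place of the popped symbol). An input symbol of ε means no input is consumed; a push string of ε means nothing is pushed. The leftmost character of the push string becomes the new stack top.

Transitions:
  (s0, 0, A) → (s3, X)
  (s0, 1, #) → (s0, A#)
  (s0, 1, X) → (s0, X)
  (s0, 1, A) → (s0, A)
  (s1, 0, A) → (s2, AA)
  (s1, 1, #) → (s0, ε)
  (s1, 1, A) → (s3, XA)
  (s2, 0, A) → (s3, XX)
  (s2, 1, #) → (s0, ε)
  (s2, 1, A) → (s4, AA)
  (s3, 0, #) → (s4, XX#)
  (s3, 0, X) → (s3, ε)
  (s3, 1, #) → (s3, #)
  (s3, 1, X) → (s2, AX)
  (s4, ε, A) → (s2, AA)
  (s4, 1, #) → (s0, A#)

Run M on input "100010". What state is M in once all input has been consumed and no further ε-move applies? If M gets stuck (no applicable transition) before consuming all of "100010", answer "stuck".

(s0, 100010, #) ⊢ (s0, 00010, A#) ⊢ (s3, 0010, X#) ⊢ (s3, 010, #) ⊢ (s4, 10, XX#)
No transition for (s4, 1, top X); M blocks with input 10 remaining.

stuck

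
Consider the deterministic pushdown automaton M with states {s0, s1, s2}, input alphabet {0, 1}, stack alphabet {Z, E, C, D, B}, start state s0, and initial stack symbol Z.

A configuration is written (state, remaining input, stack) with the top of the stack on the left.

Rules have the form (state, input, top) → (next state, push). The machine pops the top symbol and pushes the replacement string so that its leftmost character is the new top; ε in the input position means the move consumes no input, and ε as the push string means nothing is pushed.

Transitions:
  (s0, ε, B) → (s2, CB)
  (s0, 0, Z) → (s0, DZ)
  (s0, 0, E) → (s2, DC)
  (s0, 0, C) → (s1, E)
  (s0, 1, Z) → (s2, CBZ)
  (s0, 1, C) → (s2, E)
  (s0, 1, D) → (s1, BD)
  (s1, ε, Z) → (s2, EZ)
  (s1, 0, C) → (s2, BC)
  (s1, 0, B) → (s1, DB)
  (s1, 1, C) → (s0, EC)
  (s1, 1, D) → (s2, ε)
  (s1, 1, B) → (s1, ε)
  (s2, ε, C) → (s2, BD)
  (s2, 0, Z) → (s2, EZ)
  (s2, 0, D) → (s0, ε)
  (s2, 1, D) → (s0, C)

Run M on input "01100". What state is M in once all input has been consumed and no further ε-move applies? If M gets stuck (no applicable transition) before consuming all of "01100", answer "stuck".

stuck

(s0, 01100, Z) ⊢ (s0, 1100, DZ) ⊢ (s1, 100, BDZ) ⊢ (s1, 00, DZ)
No transition for (s1, 0, top D); M blocks with input 00 remaining.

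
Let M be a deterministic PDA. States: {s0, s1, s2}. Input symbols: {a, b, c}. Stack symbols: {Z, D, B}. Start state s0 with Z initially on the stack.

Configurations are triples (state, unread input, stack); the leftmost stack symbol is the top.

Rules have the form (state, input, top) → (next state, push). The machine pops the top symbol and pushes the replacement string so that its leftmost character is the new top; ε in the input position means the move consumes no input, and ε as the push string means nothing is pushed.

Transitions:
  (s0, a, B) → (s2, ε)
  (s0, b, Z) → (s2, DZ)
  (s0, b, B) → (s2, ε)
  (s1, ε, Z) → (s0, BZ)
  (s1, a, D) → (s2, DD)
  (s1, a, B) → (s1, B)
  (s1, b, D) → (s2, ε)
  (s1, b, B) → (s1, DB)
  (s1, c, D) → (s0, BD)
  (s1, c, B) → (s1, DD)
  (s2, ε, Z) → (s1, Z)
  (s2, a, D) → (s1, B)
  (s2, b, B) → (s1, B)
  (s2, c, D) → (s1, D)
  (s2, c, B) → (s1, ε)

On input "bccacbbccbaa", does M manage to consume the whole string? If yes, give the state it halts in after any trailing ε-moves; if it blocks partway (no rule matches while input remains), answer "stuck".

(s0, bccacbbccbaa, Z)
  read b, top Z: go to s2, push DZ → (s2, ccacbbccbaa, DZ)
  read c, top D: go to s1, push D → (s1, cacbbccbaa, DZ)
  read c, top D: go to s0, push BD → (s0, acbbccbaa, BDZ)
  read a, top B: go to s2, push ε → (s2, cbbccbaa, DZ)
  read c, top D: go to s1, push D → (s1, bbccbaa, DZ)
  read b, top D: go to s2, push ε → (s2, bccbaa, Z)
  ε-move, top Z: go to s1, push Z → (s1, bccbaa, Z)
  ε-move, top Z: go to s0, push BZ → (s0, bccbaa, BZ)
  read b, top B: go to s2, push ε → (s2, ccbaa, Z)
  ε-move, top Z: go to s1, push Z → (s1, ccbaa, Z)
  ε-move, top Z: go to s0, push BZ → (s0, ccbaa, BZ)
No transition for (s0, c, top B); M blocks with input ccbaa remaining.

stuck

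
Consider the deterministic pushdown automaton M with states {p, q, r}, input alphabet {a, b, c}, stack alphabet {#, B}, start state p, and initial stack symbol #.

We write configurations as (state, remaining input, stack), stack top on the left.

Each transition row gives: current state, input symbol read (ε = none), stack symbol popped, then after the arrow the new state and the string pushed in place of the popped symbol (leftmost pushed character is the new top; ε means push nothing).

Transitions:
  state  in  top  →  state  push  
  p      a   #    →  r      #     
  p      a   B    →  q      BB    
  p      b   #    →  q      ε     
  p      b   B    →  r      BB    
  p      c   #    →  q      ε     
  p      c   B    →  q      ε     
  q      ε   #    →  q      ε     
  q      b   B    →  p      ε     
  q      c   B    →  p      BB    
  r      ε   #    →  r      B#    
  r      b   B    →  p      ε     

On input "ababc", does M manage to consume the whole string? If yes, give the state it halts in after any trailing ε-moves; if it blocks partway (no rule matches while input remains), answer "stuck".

(p, ababc, #)
  read a, top #: go to r, push # → (r, babc, #)
  ε-move, top #: go to r, push B# → (r, babc, B#)
  read b, top B: go to p, push ε → (p, abc, #)
  read a, top #: go to r, push # → (r, bc, #)
  ε-move, top #: go to r, push B# → (r, bc, B#)
  read b, top B: go to p, push ε → (p, c, #)
  read c, top #: go to q, push ε → (q, ε, ε)
All input consumed; M is in state q.

q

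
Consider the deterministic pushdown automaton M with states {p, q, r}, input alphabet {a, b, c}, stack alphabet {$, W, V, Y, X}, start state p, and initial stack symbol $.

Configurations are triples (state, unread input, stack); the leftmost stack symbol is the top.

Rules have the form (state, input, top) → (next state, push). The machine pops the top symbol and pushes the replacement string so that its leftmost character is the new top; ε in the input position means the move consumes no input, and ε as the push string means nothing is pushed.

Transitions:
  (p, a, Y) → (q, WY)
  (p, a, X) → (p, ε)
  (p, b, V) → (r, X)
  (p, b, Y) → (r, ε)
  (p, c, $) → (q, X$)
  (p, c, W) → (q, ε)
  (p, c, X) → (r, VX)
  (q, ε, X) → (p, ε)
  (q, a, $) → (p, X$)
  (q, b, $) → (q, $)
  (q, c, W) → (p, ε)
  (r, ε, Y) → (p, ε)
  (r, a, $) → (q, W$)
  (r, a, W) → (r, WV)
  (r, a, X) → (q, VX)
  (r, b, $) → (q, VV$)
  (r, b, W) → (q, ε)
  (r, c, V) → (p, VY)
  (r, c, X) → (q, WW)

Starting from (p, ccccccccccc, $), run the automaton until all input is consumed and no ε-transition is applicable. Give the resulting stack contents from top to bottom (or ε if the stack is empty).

(p, ccccccccccc, $)
  read c, top $: go to q, push X$ → (q, cccccccccc, X$)
  ε-move, top X: go to p, push ε → (p, cccccccccc, $)
  read c, top $: go to q, push X$ → (q, ccccccccc, X$)
  ε-move, top X: go to p, push ε → (p, ccccccccc, $)
  read c, top $: go to q, push X$ → (q, cccccccc, X$)
  ε-move, top X: go to p, push ε → (p, cccccccc, $)
  read c, top $: go to q, push X$ → (q, ccccccc, X$)
  ε-move, top X: go to p, push ε → (p, ccccccc, $)
  read c, top $: go to q, push X$ → (q, cccccc, X$)
  ε-move, top X: go to p, push ε → (p, cccccc, $)
  read c, top $: go to q, push X$ → (q, ccccc, X$)
  ε-move, top X: go to p, push ε → (p, ccccc, $)
  read c, top $: go to q, push X$ → (q, cccc, X$)
  ε-move, top X: go to p, push ε → (p, cccc, $)
  read c, top $: go to q, push X$ → (q, ccc, X$)
  ε-move, top X: go to p, push ε → (p, ccc, $)
  read c, top $: go to q, push X$ → (q, cc, X$)
  ε-move, top X: go to p, push ε → (p, cc, $)
  read c, top $: go to q, push X$ → (q, c, X$)
  ε-move, top X: go to p, push ε → (p, c, $)
  read c, top $: go to q, push X$ → (q, ε, X$)
  ε-move, top X: go to p, push ε → (p, ε, $)
All input consumed in state p with stack $.

$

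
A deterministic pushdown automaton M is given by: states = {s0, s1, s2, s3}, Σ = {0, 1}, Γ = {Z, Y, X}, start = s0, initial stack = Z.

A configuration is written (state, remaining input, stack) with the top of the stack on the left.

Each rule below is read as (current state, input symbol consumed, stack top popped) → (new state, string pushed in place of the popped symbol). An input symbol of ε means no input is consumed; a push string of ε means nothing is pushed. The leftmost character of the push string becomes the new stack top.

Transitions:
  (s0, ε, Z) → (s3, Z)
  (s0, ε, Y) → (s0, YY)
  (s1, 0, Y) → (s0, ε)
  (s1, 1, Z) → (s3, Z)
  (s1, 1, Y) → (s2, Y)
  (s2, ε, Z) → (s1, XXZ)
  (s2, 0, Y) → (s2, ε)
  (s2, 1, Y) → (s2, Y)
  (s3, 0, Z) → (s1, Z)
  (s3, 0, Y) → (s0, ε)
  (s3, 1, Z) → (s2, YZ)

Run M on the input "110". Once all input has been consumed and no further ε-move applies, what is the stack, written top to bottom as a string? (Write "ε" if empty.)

XXZ

(s0, 110, Z)
  ε-move, top Z: go to s3, push Z → (s3, 110, Z)
  read 1, top Z: go to s2, push YZ → (s2, 10, YZ)
  read 1, top Y: go to s2, push Y → (s2, 0, YZ)
  read 0, top Y: go to s2, push ε → (s2, ε, Z)
  ε-move, top Z: go to s1, push XXZ → (s1, ε, XXZ)
All input consumed in state s1 with stack XXZ.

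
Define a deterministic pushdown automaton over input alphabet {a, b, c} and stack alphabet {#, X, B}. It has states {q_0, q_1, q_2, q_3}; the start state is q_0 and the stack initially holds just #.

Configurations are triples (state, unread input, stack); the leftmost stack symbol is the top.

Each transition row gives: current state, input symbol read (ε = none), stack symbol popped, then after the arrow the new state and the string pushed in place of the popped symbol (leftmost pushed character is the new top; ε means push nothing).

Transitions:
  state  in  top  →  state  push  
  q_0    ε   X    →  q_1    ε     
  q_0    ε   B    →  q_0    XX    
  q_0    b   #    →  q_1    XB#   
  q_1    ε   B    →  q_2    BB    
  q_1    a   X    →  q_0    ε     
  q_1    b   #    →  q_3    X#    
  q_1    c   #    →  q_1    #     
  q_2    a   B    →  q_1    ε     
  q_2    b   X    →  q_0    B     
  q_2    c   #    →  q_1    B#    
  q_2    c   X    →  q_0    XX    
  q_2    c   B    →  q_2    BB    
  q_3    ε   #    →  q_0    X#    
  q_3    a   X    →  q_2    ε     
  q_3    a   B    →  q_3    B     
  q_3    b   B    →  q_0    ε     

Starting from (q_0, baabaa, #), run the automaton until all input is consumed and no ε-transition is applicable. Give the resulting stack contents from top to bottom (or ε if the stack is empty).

(q_0, baabaa, #) ⊢ (q_1, aabaa, XB#) ⊢ (q_0, abaa, B#) ⊢ (q_0, abaa, XX#) ⊢ (q_1, abaa, X#) ⊢ (q_0, baa, #) ⊢ (q_1, aa, XB#) ⊢ (q_0, a, B#) ⊢ (q_0, a, XX#) ⊢ (q_1, a, X#) ⊢ (q_0, ε, #)
All input consumed in state q_0 with stack #.

#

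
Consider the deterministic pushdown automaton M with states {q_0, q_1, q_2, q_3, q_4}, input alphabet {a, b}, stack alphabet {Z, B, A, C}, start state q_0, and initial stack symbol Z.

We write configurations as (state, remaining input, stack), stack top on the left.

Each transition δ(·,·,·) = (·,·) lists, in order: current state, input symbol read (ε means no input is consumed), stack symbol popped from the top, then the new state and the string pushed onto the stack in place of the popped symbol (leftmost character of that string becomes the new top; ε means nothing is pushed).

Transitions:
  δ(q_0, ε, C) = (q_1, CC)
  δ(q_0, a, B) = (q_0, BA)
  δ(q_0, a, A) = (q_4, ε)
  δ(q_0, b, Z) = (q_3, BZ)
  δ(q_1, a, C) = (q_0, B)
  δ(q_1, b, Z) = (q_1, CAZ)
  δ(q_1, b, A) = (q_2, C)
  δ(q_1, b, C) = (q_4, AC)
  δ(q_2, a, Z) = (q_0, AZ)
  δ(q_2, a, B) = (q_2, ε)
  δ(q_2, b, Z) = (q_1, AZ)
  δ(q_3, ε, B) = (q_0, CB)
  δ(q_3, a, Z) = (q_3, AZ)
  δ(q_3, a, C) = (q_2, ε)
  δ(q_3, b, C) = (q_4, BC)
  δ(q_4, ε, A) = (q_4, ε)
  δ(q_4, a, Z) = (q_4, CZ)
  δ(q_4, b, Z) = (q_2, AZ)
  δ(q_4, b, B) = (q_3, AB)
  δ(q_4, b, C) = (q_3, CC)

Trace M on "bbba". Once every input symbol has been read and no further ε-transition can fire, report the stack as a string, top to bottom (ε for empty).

(q_0, bbba, Z)
  read b, top Z: go to q_3, push BZ → (q_3, bba, BZ)
  ε-move, top B: go to q_0, push CB → (q_0, bba, CBZ)
  ε-move, top C: go to q_1, push CC → (q_1, bba, CCBZ)
  read b, top C: go to q_4, push AC → (q_4, ba, ACCBZ)
  ε-move, top A: go to q_4, push ε → (q_4, ba, CCBZ)
  read b, top C: go to q_3, push CC → (q_3, a, CCCBZ)
  read a, top C: go to q_2, push ε → (q_2, ε, CCBZ)
All input consumed in state q_2 with stack CCBZ.

CCBZ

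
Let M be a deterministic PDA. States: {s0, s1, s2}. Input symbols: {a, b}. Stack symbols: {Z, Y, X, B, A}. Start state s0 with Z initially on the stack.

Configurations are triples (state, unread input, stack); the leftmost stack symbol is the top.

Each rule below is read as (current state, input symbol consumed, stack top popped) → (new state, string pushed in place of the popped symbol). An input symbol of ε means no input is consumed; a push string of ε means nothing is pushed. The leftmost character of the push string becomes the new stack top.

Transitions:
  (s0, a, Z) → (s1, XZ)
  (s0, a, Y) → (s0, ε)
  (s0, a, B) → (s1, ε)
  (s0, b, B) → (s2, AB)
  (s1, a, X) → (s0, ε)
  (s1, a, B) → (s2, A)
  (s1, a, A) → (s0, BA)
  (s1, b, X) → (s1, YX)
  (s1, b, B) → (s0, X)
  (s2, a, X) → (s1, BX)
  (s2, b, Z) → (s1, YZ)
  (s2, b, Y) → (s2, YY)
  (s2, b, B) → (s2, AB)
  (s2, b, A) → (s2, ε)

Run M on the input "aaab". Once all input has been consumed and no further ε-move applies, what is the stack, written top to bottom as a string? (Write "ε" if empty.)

YXZ

(s0, aaab, Z) ⊢ (s1, aab, XZ) ⊢ (s0, ab, Z) ⊢ (s1, b, XZ) ⊢ (s1, ε, YXZ)
All input consumed in state s1 with stack YXZ.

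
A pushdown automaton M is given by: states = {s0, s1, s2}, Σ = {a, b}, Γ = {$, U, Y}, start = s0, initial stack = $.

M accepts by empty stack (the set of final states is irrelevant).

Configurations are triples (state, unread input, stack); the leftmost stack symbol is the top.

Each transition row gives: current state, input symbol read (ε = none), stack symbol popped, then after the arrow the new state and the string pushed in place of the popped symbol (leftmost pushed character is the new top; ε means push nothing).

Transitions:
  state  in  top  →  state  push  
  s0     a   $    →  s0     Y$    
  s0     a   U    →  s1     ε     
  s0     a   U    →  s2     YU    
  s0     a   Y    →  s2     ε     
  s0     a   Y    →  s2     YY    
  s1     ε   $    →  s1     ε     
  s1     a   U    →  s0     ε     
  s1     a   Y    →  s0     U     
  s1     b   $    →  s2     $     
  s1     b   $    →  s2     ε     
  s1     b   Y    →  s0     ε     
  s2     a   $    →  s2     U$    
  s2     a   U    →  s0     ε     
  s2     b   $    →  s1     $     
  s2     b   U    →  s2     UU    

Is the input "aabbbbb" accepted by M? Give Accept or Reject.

Accept

One accepting computation: (s0, aabbbbb, $) ⊢ (s0, abbbbb, Y$) ⊢ (s2, bbbbb, $) ⊢ (s1, bbbb, $) ⊢ (s2, bbb, $) ⊢ (s1, bb, $) ⊢ (s2, b, $) ⊢ (s1, ε, $) ⊢ (s1, ε, ε)
All input consumed and the stack is empty.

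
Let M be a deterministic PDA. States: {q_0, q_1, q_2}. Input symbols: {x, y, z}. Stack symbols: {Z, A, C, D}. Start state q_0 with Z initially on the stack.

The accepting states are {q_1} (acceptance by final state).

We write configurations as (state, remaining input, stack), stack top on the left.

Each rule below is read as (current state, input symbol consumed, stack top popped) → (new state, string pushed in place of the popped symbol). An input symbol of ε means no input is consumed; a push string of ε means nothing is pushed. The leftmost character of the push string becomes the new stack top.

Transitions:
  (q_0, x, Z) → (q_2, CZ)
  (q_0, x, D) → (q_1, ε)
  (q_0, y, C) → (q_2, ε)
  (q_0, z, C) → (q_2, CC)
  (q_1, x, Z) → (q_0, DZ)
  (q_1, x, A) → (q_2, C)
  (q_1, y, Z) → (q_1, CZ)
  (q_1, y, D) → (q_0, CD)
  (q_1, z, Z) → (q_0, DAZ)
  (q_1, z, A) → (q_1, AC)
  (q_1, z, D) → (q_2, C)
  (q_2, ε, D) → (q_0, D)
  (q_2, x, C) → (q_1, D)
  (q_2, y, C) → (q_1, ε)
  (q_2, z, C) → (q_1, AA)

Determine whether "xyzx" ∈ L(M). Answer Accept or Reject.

Accept

(q_0, xyzx, Z)
  read x, top Z: go to q_2, push CZ → (q_2, yzx, CZ)
  read y, top C: go to q_1, push ε → (q_1, zx, Z)
  read z, top Z: go to q_0, push DAZ → (q_0, x, DAZ)
  read x, top D: go to q_1, push ε → (q_1, ε, AZ)
All input consumed; state q_1 ∈ F.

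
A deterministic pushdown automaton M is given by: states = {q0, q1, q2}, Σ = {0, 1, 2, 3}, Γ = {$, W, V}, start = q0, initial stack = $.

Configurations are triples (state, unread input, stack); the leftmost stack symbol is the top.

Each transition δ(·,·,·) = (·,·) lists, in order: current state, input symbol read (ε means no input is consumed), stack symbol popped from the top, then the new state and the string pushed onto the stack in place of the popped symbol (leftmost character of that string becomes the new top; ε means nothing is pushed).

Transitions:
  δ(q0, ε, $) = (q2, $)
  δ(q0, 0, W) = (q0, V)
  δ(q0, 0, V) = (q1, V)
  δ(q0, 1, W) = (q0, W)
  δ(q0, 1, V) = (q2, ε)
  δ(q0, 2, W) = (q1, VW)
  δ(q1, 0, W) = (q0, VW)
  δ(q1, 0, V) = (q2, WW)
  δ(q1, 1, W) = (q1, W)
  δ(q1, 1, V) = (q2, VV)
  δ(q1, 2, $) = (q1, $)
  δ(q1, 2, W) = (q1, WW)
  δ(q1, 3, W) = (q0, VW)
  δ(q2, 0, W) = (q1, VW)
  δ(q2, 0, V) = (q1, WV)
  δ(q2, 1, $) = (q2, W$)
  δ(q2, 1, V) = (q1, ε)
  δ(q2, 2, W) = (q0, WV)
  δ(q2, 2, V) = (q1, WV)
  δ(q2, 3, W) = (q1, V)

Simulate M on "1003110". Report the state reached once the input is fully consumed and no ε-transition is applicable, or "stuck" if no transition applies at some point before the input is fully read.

(q0, 1003110, $) ⊢ (q2, 1003110, $) ⊢ (q2, 003110, W$) ⊢ (q1, 03110, VW$) ⊢ (q2, 3110, WWW$) ⊢ (q1, 110, VWW$) ⊢ (q2, 10, VVWW$) ⊢ (q1, 0, VWW$) ⊢ (q2, ε, WWWW$)
All input consumed; M is in state q2.

q2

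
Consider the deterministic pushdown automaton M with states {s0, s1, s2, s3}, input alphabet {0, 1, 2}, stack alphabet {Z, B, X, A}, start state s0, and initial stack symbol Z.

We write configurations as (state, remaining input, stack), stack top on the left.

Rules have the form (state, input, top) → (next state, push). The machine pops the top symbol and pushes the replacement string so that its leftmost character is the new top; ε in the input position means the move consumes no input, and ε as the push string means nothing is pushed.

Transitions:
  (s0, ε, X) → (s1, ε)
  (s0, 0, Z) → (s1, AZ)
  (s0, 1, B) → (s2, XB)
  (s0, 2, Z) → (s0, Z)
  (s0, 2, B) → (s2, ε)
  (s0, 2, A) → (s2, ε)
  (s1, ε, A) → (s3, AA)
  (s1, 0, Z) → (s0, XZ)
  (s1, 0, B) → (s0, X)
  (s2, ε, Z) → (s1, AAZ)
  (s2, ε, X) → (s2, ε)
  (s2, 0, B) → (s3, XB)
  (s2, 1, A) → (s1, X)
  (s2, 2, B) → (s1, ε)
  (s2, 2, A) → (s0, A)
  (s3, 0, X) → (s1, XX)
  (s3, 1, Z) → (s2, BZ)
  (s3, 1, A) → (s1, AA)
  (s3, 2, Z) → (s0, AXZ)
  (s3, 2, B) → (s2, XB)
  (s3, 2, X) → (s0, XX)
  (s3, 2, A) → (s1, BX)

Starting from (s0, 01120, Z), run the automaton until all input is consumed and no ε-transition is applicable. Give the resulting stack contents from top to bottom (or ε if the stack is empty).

(s0, 01120, Z)
  read 0, top Z: go to s1, push AZ → (s1, 1120, AZ)
  ε-move, top A: go to s3, push AA → (s3, 1120, AAZ)
  read 1, top A: go to s1, push AA → (s1, 120, AAAZ)
  ε-move, top A: go to s3, push AA → (s3, 120, AAAAZ)
  read 1, top A: go to s1, push AA → (s1, 20, AAAAAZ)
  ε-move, top A: go to s3, push AA → (s3, 20, AAAAAAZ)
  read 2, top A: go to s1, push BX → (s1, 0, BXAAAAAZ)
  read 0, top B: go to s0, push X → (s0, ε, XXAAAAAZ)
  ε-move, top X: go to s1, push ε → (s1, ε, XAAAAAZ)
All input consumed in state s1 with stack XAAAAAZ.

XAAAAAZ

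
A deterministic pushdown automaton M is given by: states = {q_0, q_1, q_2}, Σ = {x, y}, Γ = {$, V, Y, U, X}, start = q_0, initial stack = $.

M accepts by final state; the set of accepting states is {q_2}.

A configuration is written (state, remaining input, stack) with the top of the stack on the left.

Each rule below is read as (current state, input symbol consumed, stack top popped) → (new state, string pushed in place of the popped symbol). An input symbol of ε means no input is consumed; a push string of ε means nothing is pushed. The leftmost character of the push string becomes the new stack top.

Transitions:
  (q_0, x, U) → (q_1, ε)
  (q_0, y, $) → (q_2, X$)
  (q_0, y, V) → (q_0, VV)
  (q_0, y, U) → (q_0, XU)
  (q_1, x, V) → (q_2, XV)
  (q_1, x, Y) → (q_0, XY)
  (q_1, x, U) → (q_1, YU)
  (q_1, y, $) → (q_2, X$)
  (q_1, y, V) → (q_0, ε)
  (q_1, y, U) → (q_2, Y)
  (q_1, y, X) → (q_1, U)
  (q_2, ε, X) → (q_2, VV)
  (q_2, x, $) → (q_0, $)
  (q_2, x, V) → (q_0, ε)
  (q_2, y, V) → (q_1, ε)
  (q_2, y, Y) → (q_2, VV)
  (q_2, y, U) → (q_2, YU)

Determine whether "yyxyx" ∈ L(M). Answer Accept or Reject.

(q_0, yyxyx, $) ⊢ (q_2, yxyx, X$) ⊢ (q_2, yxyx, VV$) ⊢ (q_1, xyx, V$) ⊢ (q_2, yx, XV$) ⊢ (q_2, yx, VVV$) ⊢ (q_1, x, VV$) ⊢ (q_2, ε, XVV$)
All input consumed; state q_2 ∈ F.

Accept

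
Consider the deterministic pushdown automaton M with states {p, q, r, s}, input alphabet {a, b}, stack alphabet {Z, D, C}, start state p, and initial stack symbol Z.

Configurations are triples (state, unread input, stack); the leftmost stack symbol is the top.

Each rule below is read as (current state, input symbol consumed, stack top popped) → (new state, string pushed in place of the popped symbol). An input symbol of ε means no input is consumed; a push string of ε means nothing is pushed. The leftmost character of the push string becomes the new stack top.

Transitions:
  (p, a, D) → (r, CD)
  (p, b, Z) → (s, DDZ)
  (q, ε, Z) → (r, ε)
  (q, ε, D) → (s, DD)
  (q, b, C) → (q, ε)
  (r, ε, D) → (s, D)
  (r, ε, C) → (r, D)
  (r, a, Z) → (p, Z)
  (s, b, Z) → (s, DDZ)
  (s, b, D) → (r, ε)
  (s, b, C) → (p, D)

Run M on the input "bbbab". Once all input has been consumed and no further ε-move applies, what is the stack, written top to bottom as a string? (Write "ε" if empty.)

(p, bbbab, Z) ⊢ (s, bbab, DDZ) ⊢ (r, bab, DZ) ⊢ (s, bab, DZ) ⊢ (r, ab, Z) ⊢ (p, b, Z) ⊢ (s, ε, DDZ)
All input consumed in state s with stack DDZ.

DDZ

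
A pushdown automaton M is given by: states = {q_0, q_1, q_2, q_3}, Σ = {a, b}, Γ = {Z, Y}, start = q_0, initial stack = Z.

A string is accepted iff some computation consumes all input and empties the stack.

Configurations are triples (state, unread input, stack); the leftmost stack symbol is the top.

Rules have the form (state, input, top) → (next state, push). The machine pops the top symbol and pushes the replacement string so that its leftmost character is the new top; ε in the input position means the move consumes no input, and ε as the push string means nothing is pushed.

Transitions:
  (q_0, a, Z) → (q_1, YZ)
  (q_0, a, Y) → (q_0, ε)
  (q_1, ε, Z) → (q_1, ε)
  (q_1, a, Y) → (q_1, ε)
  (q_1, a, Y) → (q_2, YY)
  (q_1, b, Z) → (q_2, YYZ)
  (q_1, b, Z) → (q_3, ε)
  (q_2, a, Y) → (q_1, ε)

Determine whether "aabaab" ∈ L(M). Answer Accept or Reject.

Accept

One accepting computation: (q_0, aabaab, Z) ⊢ (q_1, abaab, YZ) ⊢ (q_1, baab, Z) ⊢ (q_2, aab, YYZ) ⊢ (q_1, ab, YZ) ⊢ (q_1, b, Z) ⊢ (q_3, ε, ε)
All input consumed and the stack is empty.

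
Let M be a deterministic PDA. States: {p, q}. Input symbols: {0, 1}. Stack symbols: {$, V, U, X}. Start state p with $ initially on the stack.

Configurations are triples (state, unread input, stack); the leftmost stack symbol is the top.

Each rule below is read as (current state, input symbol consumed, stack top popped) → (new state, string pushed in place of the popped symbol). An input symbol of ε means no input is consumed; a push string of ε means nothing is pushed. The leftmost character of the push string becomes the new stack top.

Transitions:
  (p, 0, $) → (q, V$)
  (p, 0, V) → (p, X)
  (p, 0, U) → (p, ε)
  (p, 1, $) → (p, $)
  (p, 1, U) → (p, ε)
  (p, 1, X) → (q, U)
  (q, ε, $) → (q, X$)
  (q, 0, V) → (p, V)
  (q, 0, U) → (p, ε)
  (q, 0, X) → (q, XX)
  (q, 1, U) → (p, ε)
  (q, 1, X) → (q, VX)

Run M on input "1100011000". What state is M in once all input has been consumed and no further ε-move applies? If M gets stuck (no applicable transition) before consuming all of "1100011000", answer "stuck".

p

(p, 1100011000, $)
  read 1, top $: go to p, push $ → (p, 100011000, $)
  read 1, top $: go to p, push $ → (p, 00011000, $)
  read 0, top $: go to q, push V$ → (q, 0011000, V$)
  read 0, top V: go to p, push V → (p, 011000, V$)
  read 0, top V: go to p, push X → (p, 11000, X$)
  read 1, top X: go to q, push U → (q, 1000, U$)
  read 1, top U: go to p, push ε → (p, 000, $)
  read 0, top $: go to q, push V$ → (q, 00, V$)
  read 0, top V: go to p, push V → (p, 0, V$)
  read 0, top V: go to p, push X → (p, ε, X$)
All input consumed; M is in state p.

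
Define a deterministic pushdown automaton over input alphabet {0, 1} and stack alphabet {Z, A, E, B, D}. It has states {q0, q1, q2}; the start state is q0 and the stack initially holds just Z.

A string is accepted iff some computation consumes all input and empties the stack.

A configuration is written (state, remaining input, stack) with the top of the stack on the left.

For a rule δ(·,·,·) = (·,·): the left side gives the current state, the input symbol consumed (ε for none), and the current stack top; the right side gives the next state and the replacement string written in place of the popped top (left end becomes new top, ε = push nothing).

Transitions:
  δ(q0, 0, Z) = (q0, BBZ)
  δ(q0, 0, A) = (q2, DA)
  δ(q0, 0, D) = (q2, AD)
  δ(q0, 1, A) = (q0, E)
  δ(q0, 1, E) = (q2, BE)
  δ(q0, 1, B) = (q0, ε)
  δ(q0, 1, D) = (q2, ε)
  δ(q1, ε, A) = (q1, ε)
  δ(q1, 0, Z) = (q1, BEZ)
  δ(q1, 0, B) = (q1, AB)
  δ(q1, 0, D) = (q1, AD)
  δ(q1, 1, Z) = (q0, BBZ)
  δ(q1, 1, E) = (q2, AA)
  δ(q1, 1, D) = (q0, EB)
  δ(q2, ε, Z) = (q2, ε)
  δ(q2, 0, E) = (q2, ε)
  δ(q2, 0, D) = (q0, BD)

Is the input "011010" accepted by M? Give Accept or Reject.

Reject

(q0, 011010, Z)
  read 0, top Z: go to q0, push BBZ → (q0, 11010, BBZ)
  read 1, top B: go to q0, push ε → (q0, 1010, BZ)
  read 1, top B: go to q0, push ε → (q0, 010, Z)
  read 0, top Z: go to q0, push BBZ → (q0, 10, BBZ)
  read 1, top B: go to q0, push ε → (q0, 0, BZ)
No transition applies at (q0, 0, BZ); input not fully consumed.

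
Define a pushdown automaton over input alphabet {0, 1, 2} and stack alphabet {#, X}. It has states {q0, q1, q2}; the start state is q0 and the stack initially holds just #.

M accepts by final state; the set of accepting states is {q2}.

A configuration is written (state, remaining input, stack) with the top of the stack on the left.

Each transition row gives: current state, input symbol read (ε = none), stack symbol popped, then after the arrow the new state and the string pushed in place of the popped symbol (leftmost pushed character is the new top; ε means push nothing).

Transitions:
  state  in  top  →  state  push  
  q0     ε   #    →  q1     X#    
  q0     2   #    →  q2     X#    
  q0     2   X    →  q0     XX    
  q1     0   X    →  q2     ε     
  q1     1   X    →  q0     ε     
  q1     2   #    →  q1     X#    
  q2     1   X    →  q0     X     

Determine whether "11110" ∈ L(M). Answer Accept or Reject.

One accepting computation: (q0, 11110, #) ⊢ (q1, 11110, X#) ⊢ (q0, 1110, #) ⊢ (q1, 1110, X#) ⊢ (q0, 110, #) ⊢ (q1, 110, X#) ⊢ (q0, 10, #) ⊢ (q1, 10, X#) ⊢ (q0, 0, #) ⊢ (q1, 0, X#) ⊢ (q2, ε, #)
All input consumed and state q2 ∈ F.

Accept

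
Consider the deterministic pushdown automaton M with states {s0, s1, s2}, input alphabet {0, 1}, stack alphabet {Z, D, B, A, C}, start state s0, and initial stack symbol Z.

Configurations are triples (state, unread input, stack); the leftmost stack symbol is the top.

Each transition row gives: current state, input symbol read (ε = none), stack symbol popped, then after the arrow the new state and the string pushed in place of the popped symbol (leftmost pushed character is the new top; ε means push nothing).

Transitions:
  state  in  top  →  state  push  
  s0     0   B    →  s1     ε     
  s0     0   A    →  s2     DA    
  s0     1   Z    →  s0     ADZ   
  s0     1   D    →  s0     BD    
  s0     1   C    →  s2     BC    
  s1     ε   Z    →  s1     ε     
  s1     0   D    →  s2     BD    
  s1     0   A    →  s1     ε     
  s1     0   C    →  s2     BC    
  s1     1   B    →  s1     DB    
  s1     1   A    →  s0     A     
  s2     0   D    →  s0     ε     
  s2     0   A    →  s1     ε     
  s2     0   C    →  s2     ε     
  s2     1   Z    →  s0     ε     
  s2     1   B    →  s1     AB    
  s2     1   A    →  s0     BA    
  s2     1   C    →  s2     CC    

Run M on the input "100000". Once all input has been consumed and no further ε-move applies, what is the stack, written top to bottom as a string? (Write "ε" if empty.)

DADZ

(s0, 100000, Z)
  read 1, top Z: go to s0, push ADZ → (s0, 00000, ADZ)
  read 0, top A: go to s2, push DA → (s2, 0000, DADZ)
  read 0, top D: go to s0, push ε → (s0, 000, ADZ)
  read 0, top A: go to s2, push DA → (s2, 00, DADZ)
  read 0, top D: go to s0, push ε → (s0, 0, ADZ)
  read 0, top A: go to s2, push DA → (s2, ε, DADZ)
All input consumed in state s2 with stack DADZ.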